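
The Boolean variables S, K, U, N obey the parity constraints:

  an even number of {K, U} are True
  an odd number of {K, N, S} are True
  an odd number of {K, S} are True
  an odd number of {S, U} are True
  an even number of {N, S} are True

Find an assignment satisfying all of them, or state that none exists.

S: False, K: True, U: True, N: False

{K, U}: 2 true → even ✓
{K, N, S}: 1 true → odd ✓
{K, S}: 1 true → odd ✓
{S, U}: 1 true → odd ✓
{N, S}: 0 true → even ✓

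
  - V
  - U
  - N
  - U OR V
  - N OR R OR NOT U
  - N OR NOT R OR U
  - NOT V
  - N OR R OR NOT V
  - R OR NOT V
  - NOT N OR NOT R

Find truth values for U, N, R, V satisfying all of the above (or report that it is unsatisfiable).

Case V = True:
  Clause (NOT V) is falsified — contradiction.
Case V = False:
  Clause (V) is falsified — contradiction.
Both cases fail, so the formula is unsatisfiable.

Unsatisfiable — no assignment works.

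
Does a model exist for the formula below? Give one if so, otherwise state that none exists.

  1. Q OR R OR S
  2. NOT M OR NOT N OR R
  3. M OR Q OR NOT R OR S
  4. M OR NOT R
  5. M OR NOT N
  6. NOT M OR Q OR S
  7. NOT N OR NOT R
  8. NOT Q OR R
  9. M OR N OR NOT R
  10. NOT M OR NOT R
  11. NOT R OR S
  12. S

Unit clause (S) forces S = True.
Try R = True:
  (M OR NOT R) forces M = True.
  clause (NOT M OR NOT R) is falsified — backtrack.
So R = False.
  then (NOT Q OR R) forces Q = False.
Set N = False.
Set M = True.
All clauses satisfied.

R = False; N = False; Q = False; M = True; S = True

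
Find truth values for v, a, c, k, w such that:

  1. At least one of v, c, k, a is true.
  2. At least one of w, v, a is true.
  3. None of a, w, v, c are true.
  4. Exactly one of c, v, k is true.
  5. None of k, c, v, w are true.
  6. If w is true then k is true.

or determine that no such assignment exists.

UNSATISFIABLE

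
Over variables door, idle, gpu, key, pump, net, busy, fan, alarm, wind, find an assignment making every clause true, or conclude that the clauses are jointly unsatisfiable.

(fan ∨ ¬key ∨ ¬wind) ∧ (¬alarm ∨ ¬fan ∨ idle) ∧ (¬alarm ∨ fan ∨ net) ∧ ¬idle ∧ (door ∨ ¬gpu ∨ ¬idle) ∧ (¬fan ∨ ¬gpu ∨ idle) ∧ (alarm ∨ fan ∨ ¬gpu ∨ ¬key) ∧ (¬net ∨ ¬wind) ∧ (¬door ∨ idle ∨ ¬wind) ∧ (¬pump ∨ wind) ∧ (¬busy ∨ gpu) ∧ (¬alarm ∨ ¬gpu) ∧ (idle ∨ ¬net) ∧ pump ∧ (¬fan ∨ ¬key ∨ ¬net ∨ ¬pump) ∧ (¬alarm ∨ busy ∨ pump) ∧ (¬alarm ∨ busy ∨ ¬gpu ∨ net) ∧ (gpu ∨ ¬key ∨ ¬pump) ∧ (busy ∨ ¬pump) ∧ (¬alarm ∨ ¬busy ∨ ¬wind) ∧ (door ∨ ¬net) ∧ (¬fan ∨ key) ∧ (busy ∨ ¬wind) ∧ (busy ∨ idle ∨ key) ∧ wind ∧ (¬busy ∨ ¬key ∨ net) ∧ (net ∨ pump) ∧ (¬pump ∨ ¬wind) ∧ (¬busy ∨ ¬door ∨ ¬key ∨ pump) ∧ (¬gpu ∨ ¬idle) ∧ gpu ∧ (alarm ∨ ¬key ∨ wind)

No satisfying assignment exists.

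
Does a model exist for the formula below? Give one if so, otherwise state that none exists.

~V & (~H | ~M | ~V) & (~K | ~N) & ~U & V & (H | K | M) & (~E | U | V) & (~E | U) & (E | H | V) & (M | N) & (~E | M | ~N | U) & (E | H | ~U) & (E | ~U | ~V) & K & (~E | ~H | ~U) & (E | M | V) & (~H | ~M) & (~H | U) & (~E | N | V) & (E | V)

UNSATISFIABLE

Case V = True:
  Clause (~V) is falsified — contradiction.
Case V = False:
  Clause (V) is falsified — contradiction.
Both cases fail, so the formula is unsatisfiable.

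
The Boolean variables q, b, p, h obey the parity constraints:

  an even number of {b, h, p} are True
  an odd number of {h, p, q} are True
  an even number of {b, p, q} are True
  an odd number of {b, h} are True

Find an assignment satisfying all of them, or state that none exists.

q = False; b = True; p = True; h = False

{b, h, p}: 2 true → even ✓
{h, p, q}: 1 true → odd ✓
{b, p, q}: 2 true → even ✓
{b, h}: 1 true → odd ✓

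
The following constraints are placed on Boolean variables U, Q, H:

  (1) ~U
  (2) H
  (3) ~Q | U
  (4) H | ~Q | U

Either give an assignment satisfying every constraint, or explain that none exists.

U: False, Q: False, H: True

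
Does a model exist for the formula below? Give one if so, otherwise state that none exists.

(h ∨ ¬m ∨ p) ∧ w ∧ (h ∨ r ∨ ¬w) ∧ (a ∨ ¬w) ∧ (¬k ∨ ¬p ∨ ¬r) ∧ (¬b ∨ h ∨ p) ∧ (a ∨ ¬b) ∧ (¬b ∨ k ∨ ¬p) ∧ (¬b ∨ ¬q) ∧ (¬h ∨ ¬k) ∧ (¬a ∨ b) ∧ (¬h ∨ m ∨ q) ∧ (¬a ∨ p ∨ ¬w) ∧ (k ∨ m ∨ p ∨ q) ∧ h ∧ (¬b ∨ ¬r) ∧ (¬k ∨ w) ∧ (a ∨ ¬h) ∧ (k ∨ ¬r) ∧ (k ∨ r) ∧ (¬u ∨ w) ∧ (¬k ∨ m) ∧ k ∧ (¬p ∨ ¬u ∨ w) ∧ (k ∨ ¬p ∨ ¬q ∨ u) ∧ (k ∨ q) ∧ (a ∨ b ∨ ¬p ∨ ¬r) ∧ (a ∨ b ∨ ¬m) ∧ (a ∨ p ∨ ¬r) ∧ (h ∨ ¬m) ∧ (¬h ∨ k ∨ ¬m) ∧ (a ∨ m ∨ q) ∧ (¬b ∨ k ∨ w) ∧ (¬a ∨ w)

Unsatisfiable — no assignment works.

Case h = True:
  (w) forces w = True.
  (a ∨ ¬w) forces a = True.
  (¬h ∨ ¬k) forces k = False.
  Clause (k) is falsified — contradiction.
Case h = False:
  Clause (h) is falsified — contradiction.
Both cases fail, so the formula is unsatisfiable.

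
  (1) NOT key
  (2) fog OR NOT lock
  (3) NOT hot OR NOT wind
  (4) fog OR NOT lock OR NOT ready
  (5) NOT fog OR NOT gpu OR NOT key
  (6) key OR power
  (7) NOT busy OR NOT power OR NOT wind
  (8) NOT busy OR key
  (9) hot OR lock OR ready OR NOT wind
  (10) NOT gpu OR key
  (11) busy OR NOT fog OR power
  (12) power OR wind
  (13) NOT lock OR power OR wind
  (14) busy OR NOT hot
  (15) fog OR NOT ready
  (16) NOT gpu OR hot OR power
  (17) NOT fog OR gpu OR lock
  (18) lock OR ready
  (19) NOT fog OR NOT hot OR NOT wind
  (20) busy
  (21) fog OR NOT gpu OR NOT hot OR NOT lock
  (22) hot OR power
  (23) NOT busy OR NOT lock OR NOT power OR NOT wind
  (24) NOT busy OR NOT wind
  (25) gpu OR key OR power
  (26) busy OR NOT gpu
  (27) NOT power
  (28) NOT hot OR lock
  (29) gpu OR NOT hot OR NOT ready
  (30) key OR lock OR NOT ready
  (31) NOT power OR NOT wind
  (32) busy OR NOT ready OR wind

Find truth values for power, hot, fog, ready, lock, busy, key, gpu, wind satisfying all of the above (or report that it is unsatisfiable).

Unsatisfiable

Case power = True:
  Clause (NOT power) is falsified — contradiction.
Case power = False:
  (NOT key) forces key = False.
  Clause (key OR power) is falsified — contradiction.
Both cases fail, so the formula is unsatisfiable.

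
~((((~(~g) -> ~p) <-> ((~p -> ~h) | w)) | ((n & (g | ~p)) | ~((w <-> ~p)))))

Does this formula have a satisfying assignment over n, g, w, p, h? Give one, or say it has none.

n = False; g = True; w = False; p = True; h = True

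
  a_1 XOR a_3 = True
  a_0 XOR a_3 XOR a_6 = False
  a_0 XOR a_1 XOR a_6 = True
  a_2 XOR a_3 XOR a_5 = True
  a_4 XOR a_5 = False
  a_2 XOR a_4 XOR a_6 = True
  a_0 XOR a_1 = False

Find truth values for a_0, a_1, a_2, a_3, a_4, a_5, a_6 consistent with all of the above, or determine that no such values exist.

a_0: False, a_1: False, a_2: False, a_3: True, a_4: False, a_5: False, a_6: True

a_1 XOR a_3 = F XOR T = True ✓
a_0 XOR a_3 XOR a_6 = F XOR T XOR T = False ✓
a_0 XOR a_1 XOR a_6 = F XOR F XOR T = True ✓
a_2 XOR a_3 XOR a_5 = F XOR T XOR F = True ✓
a_4 XOR a_5 = F XOR F = False ✓
a_2 XOR a_4 XOR a_6 = F XOR F XOR T = True ✓
a_0 XOR a_1 = F XOR F = False ✓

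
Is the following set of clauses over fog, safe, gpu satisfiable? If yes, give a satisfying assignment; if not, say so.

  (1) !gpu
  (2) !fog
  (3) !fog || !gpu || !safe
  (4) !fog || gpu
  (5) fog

Case fog = True:
  Clause (!fog) is falsified — contradiction.
Case fog = False:
  Clause (fog) is falsified — contradiction.
Both cases fail, so the formula is unsatisfiable.

No satisfying assignment exists.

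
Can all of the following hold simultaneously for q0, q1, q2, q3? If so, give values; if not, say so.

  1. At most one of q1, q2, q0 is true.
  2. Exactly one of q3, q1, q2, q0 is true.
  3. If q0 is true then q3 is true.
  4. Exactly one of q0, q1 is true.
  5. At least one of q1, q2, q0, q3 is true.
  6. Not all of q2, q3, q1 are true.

q0 = False, q1 = True, q2 = False, q3 = False

  (1) {q1, q2, q0}: 1 true — at most one ✓
  (2) {q3, q1, q2, q0}: 1 true — exactly one ✓
  (3) q0=F ⇒ q3: vacuous ✓
  (4) {q0, q1}: 1 true — exactly one ✓
  (5) {q1, q2, q0, q3}: 1 true — at least one ✓
  (6) {q2, q3, q1}: 1/3 true — not all ✓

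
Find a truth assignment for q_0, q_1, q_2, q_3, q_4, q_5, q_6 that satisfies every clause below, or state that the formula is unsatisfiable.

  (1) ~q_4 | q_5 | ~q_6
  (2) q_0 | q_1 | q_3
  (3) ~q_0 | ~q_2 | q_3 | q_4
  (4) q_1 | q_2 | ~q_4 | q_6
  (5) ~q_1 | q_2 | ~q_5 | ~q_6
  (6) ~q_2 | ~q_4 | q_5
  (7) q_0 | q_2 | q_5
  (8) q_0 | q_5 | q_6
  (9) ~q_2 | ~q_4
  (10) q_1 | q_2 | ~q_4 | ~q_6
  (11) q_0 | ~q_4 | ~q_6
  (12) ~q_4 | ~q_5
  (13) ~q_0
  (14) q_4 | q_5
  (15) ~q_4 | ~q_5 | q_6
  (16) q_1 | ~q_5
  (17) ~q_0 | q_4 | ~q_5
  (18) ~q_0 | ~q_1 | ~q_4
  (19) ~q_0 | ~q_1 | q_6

Unit clause (~q_0) forces q_0 = False.
Try q_1 = False:
  (q_0 | q_1 | q_3) forces q_3 = True.
  (q_1 | ~q_5) forces q_5 = False.
  (q_0 | q_2 | q_5) forces q_2 = True.
  (~q_2 | ~q_4 | q_5) forces q_4 = False.
  clause (q_4 | q_5) is falsified — backtrack.
So q_1 = True.
Set q_2 = False.
  then (q_0 | q_2 | q_5) forces q_5 = True.
  then (~q_4 | ~q_5) forces q_4 = False.
  then (~q_1 | q_2 | ~q_5 | ~q_6) forces q_6 = False.
Set q_3 = False.
All clauses satisfied.

q_0 = False, q_1 = True, q_2 = False, q_3 = False, q_4 = False, q_5 = True, q_6 = False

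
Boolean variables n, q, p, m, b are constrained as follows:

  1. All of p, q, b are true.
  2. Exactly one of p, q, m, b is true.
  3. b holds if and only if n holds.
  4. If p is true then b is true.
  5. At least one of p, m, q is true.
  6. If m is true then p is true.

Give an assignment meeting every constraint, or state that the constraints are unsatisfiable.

Unsatisfiable — no assignment works.

Case q = True:
  (1) forces p = True.
  Constraint (2) is violated (p=T, q=T) — contradiction.
Case q = False:
  Constraint (1) is violated (q=F) — contradiction.
Both cases fail — unsatisfiable.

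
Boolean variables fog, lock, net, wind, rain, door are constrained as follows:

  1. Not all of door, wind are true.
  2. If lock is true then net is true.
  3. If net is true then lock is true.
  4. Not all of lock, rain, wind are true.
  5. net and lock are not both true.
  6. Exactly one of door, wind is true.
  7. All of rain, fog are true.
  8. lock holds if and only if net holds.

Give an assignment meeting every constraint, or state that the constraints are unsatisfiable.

fog=T; lock=F; net=F; wind=T; rain=T; door=F

  (1) {door, wind}: 1/2 true — not all ✓
  (2) lock=F ⇒ net: vacuous ✓
  (3) net=F ⇒ lock: vacuous ✓
  (4) {lock, rain, wind}: 2/3 true — not all ✓
  (5) net=F, lock=F — not both ✓
  (6) {door, wind}: 1 true — exactly one ✓
  (7) {rain, fog}: all 2 true ✓
  (8) lock=F, net=F — same ✓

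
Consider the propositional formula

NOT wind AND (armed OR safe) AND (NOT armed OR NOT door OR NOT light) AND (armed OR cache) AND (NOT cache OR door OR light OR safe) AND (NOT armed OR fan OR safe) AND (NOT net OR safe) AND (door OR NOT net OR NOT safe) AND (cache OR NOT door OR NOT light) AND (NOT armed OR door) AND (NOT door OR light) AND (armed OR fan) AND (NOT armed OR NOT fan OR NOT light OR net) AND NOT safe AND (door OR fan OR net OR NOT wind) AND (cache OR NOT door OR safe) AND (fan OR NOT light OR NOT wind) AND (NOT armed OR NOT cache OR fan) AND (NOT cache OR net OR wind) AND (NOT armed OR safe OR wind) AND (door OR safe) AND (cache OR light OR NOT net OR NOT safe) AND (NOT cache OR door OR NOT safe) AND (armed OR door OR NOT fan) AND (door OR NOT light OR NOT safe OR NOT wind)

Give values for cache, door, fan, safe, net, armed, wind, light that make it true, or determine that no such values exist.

UNSATISFIABLE

Case safe = True:
  Clause (NOT safe) is falsified — contradiction.
Case safe = False:
  (NOT wind) forces wind = False.
  (armed OR safe) forces armed = True.
  Clause (NOT armed OR safe OR wind) is falsified — contradiction.
Both cases fail, so the formula is unsatisfiable.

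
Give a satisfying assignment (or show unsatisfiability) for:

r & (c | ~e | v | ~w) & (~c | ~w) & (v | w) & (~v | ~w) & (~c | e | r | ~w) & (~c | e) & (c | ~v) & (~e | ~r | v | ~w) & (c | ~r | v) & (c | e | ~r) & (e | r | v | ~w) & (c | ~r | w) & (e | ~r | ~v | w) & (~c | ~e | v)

Unit clause (r) forces r = True.
Try v = False:
  (v | w) forces w = True.
  (~c | ~w) forces c = False.
  clause (c | ~r | v) is falsified — backtrack.
So v = True.
  then (~v | ~w) forces w = False.
  then (c | ~v) forces c = True.
  then (e | ~r | ~v | w) forces e = True.
All clauses satisfied.

r = True, v = True, w = False, c = True, e = True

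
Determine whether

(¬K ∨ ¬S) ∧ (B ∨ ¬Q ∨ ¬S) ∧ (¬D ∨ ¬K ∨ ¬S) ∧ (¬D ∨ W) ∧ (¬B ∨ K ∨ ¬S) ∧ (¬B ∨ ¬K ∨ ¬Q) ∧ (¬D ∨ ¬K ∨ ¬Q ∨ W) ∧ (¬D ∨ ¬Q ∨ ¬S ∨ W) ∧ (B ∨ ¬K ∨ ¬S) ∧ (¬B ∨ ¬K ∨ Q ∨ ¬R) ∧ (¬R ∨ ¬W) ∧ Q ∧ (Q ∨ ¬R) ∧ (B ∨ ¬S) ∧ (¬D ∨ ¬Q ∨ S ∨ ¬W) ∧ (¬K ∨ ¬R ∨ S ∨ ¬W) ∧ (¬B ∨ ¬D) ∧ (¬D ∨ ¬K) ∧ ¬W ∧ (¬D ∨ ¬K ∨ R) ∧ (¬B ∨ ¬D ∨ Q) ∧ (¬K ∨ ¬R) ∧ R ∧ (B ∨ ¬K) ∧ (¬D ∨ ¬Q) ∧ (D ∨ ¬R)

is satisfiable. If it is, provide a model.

UNSATISFIABLE

Case R = True:
  (¬R ∨ ¬W) forces W = False.
  (¬D ∨ W) forces D = False.
  Clause (D ∨ ¬R) is falsified — contradiction.
Case R = False:
  Clause (R) is falsified — contradiction.
Both cases fail, so the formula is unsatisfiable.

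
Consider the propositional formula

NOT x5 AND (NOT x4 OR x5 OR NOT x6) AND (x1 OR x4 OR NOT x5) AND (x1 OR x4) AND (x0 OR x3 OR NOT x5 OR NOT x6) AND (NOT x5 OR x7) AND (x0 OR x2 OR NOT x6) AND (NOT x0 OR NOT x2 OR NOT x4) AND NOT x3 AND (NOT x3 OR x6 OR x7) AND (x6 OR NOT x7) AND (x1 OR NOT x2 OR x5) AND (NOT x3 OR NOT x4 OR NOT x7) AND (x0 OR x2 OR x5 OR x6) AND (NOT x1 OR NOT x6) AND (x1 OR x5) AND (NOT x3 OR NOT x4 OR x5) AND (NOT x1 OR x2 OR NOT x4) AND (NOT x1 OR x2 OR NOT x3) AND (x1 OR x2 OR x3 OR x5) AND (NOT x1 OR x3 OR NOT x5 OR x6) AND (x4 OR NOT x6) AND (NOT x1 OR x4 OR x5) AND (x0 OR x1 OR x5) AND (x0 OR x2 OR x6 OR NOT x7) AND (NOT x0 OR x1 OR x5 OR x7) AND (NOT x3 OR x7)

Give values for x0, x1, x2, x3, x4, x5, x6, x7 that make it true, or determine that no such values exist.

Unit clause (NOT x5) forces x5 = False.
Unit clause (NOT x3) forces x3 = False.
In (x1 OR x5) only x1 is left, so x1 = True.
In (NOT x1 OR x4 OR x5) only x4 is left, so x4 = True.
In (NOT x4 OR x5 OR NOT x6) only NOT x6 is left, so x6 = False.
In (x6 OR NOT x7) only NOT x7 is left, so x7 = False.
In (NOT x1 OR x2 OR NOT x4) only x2 is left, so x2 = True.
In (NOT x0 OR NOT x2 OR NOT x4) only NOT x0 is left, so x0 = False.
All clauses satisfied.

x0 = False; x1 = True; x2 = True; x3 = False; x4 = True; x5 = False; x6 = False; x7 = False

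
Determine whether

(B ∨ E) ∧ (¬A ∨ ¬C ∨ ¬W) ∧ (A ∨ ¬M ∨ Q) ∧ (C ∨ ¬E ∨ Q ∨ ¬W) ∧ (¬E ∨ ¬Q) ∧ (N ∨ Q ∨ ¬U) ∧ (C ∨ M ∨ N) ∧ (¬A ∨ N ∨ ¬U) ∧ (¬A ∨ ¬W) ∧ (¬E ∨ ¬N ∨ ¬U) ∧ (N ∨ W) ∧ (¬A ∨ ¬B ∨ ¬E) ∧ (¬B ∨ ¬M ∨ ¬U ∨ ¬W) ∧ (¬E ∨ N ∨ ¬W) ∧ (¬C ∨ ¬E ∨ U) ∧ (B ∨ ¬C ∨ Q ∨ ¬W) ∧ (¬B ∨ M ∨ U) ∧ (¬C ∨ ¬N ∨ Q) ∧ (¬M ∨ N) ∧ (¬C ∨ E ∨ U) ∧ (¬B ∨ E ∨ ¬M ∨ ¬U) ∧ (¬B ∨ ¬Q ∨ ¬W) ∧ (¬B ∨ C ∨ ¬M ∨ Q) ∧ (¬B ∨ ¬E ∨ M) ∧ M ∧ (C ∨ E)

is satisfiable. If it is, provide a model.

B: False, N: True, W: False, C: False, Q: False, A: True, U: False, E: True, M: True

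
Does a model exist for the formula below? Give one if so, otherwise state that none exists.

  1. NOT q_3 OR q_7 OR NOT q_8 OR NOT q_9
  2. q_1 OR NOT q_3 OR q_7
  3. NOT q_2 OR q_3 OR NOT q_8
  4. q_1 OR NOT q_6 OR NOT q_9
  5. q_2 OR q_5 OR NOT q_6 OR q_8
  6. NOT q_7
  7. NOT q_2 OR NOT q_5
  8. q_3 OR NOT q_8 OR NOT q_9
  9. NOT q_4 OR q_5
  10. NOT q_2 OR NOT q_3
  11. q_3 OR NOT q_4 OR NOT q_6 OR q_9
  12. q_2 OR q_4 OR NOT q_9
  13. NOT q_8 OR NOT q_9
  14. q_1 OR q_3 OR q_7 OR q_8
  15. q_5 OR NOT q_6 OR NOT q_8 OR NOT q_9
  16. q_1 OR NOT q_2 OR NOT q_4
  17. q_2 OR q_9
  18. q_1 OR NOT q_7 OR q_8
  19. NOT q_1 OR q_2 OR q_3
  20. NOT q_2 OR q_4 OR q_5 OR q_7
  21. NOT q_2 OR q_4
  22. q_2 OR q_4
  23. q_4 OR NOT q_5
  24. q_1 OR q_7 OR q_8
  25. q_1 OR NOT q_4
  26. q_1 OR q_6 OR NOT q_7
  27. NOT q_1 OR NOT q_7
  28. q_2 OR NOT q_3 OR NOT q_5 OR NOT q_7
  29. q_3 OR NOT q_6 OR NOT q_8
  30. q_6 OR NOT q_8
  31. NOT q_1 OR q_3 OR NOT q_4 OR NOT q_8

Unit clause (NOT q_7) forces q_7 = False.
Try q_1 = False:
  (q_1 OR NOT q_3 OR q_7) forces q_3 = False.
  (q_1 OR q_3 OR q_7 OR q_8) forces q_8 = True.
  (NOT q_2 OR q_3 OR NOT q_8) forces q_2 = False.
  (q_3 OR NOT q_8 OR NOT q_9) forces q_9 = False.
  clause (q_2 OR q_9) is falsified — backtrack.
So q_1 = True.
Try q_2 = True:
  (NOT q_2 OR NOT q_5) forces q_5 = False.
  (NOT q_4 OR q_5) forces q_4 = False.
  clause (NOT q_2 OR q_4 OR q_5 OR q_7) is falsified — backtrack.
So q_2 = False.
  then (q_2 OR q_9) forces q_9 = True.
  then (NOT q_1 OR q_2 OR q_3) forces q_3 = True.
  then (q_2 OR q_4) forces q_4 = True.
  then (NOT q_3 OR q_7 OR NOT q_8 OR NOT q_9) forces q_8 = False.
  then (NOT q_4 OR q_5) forces q_5 = True.
Set q_6 = False.
All clauses satisfied.

q_1=T, q_2=F, q_3=T, q_4=T, q_5=T, q_6=F, q_7=F, q_8=F, q_9=T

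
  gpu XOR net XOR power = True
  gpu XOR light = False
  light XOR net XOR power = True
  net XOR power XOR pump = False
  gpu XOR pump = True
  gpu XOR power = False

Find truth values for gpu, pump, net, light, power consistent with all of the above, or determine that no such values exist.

gpu=T, pump=F, net=T, light=T, power=T

gpu XOR net XOR power = T XOR T XOR T = True ✓
gpu XOR light = T XOR T = False ✓
light XOR net XOR power = T XOR T XOR T = True ✓
net XOR power XOR pump = T XOR T XOR F = False ✓
gpu XOR pump = T XOR F = True ✓
gpu XOR power = T XOR T = False ✓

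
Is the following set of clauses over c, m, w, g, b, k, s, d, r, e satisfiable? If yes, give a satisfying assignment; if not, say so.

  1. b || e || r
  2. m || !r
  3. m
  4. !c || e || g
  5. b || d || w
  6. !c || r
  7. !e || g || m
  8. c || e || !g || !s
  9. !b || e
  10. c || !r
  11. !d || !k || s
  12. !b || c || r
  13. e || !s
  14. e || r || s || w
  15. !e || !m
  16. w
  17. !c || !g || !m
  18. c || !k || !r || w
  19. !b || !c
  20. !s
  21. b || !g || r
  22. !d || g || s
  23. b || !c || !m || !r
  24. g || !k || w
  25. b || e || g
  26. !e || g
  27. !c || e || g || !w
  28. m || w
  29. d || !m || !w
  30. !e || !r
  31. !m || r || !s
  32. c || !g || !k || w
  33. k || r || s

No satisfying assignment exists.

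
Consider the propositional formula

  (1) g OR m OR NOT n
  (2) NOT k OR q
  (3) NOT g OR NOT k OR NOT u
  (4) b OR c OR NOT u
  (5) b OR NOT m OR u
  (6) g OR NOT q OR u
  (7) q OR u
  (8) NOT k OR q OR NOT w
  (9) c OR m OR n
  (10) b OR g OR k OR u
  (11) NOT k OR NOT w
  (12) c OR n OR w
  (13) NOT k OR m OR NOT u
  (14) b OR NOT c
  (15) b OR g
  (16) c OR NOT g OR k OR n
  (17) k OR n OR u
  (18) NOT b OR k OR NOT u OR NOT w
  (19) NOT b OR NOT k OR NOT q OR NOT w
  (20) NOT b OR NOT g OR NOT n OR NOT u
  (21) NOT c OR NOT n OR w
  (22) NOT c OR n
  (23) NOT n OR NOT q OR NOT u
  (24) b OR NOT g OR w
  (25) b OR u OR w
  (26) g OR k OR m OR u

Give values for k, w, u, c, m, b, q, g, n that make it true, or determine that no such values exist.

Set k = False.
Set w = False.
Set u = False.
  then (q OR u) forces q = True.
  then (k OR n OR u) forces n = True.
  then (NOT c OR NOT n OR w) forces c = False.
  then (b OR u OR w) forces b = True.
  then (g OR NOT q OR u) forces g = True.
Set m = False.
All clauses satisfied.

k=F, w=F, u=F, c=F, m=F, b=T, q=T, g=T, n=T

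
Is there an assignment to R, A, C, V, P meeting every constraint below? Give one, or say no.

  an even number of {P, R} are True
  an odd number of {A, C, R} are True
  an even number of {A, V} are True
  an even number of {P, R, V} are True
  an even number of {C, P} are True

Adding constraints 2, 3, 4, 5 mod 2: every variable appears an even number of times on the left, so the left side is 0.
But the right sides sum to 1 (mod 2). 0 ≠ 1 — the system is inconsistent.

Unsatisfiable — no assignment works.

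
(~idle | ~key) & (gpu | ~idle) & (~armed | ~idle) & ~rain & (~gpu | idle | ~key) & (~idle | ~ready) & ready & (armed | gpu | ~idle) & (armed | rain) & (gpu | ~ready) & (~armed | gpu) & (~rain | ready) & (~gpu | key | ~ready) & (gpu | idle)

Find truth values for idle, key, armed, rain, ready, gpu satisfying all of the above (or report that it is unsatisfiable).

The formula is unsatisfiable.

Case rain = True:
  Clause (~rain) is falsified — contradiction.
Case rain = False:
  (ready) forces ready = True.
  (~idle | ~ready) forces idle = False.
  (armed | rain) forces armed = True.
  (gpu | ~ready) forces gpu = True.
  (~gpu | idle | ~key) forces key = False.
  Clause (~gpu | key | ~ready) is falsified — contradiction.
Both cases fail, so the formula is unsatisfiable.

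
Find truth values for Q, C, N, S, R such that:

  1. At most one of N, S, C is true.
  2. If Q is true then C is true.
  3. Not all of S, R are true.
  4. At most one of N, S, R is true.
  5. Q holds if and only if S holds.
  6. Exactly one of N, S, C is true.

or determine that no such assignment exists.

Q = False, C = True, N = False, S = False, R = False

  (1) {N, S, C}: 1 true — at most one ✓
  (2) Q=F ⇒ C: vacuous ✓
  (3) {S, R}: 0/2 true — not all ✓
  (4) {N, S, R}: 0 true — at most one ✓
  (5) Q=F, S=F — same ✓
  (6) {N, S, C}: 1 true — exactly one ✓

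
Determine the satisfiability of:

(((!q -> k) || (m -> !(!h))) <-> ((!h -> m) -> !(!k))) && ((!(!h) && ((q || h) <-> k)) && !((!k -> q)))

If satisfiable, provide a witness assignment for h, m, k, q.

Case h = True: the formula simplifies to !(!k) && (k && !((!k -> q))).
  k = True: the conjunct !((!k -> q)) becomes !((False -> q)) = False.
  k = False: the conjunct !(!k) becomes !(!False) = False.
Case h = False: the conjunct !(!h) becomes !(!False) = False.
Both cases fail — unsatisfiable.

Unsatisfiable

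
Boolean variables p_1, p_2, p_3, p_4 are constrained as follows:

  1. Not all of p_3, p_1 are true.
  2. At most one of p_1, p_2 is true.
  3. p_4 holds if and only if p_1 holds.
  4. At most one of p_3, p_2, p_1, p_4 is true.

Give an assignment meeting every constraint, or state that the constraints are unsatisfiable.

p_1 = False, p_2 = True, p_3 = False, p_4 = False

  (1) {p_3, p_1}: 0/2 true — not all ✓
  (2) {p_1, p_2}: 1 true — at most one ✓
  (3) p_4=F, p_1=F — same ✓
  (4) {p_3, p_2, p_1, p_4}: 1 true — at most one ✓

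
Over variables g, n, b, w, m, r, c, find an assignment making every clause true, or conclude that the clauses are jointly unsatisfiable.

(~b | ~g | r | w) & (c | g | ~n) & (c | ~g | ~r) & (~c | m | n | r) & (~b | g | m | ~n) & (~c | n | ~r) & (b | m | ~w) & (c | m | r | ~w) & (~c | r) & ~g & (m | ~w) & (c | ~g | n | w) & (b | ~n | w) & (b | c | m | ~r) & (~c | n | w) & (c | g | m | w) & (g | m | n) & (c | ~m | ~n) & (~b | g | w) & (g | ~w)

Unit clause (~g) forces g = False.
In (g | ~w) only ~w is left, so w = False.
In (~b | g | w) only ~b is left, so b = False.
In (b | ~n | w) only ~n is left, so n = False.
In (~c | n | w) only ~c is left, so c = False.
In (c | g | m | w) only m is left, so m = True.
Set r = True.
All clauses satisfied.

g=F, n=F, b=F, w=F, m=T, r=T, c=F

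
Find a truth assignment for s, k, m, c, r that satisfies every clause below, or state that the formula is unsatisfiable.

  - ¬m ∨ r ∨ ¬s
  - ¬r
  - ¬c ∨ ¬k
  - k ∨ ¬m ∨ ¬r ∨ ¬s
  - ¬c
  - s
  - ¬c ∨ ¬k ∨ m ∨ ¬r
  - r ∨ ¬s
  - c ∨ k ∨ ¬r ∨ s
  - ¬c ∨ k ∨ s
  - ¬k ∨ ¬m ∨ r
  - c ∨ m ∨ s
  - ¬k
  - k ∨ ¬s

Case s = True:
  (¬r) forces r = False.
  Clause (r ∨ ¬s) is falsified — contradiction.
Case s = False:
  Clause (s) is falsified — contradiction.
Both cases fail, so the formula is unsatisfiable.

UNSATISFIABLE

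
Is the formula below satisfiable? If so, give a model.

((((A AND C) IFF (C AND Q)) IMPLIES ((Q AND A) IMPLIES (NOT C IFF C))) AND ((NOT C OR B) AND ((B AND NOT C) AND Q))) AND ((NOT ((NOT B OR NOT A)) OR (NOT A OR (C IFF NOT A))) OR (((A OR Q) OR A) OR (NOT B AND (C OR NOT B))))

A=F; Q=T; B=T; C=F

  (((A AND C) IFF (C AND Q)) IMPLIES ((Q AND A) IMPLIES (NOT C IFF C))) AND ((NOT C OR B) AND ((B AND NOT C) AND Q)) = True
    ((A AND C) IFF (C AND Q)) IMPLIES ((Q AND A) IMPLIES (NOT C IFF C)) = True
      (A AND C) IFF (C AND Q) = True
        A AND C = False
        C AND Q = False
      (Q AND A) IMPLIES (NOT C IFF C) = True
        Q AND A = False
        NOT C IFF C = False
          NOT C = True
    (NOT C OR B) AND ((B AND NOT C) AND Q) = True
      NOT C OR B = True
        NOT C = True
      (B AND NOT C) AND Q = True
        B AND NOT C = True
          NOT C = True
  (NOT ((NOT B OR NOT A)) OR (NOT A OR (C IFF NOT A))) OR (((A OR Q) OR A) OR (NOT B AND (C OR NOT B))) = True
    NOT ((NOT B OR NOT A)) OR (NOT A OR (C IFF NOT A)) = True
      NOT ((NOT B OR NOT A)) = False
        NOT B OR NOT A = True
          NOT B = False
          NOT A = True
      NOT A OR (C IFF NOT A) = True
        NOT A = True
        C IFF NOT A = False
          NOT A = True
    ((A OR Q) OR A) OR (NOT B AND (C OR NOT B)) = True
      (A OR Q) OR A = True
        A OR Q = True
      NOT B AND (C OR NOT B) = False
        NOT B = False
        C OR NOT B = False
          NOT B = False
Both conjuncts True, so the formula holds.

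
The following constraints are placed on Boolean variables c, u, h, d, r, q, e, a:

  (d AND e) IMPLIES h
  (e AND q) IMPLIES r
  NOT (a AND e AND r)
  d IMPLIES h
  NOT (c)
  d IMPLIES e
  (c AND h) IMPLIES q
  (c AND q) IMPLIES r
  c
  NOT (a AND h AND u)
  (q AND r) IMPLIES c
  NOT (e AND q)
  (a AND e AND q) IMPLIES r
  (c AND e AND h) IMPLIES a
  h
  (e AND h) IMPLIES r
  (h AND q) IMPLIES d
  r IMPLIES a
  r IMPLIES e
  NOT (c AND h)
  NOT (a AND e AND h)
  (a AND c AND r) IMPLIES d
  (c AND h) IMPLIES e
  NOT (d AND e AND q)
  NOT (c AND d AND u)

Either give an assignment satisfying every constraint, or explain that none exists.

The formula is unsatisfiable.

Case c = True:
  Clause (NOT c) is falsified — contradiction.
Case c = False:
  Clause (c) is falsified — contradiction.
Both cases fail, so the formula is unsatisfiable.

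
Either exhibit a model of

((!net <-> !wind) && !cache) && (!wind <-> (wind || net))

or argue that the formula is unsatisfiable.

Unsatisfiable

Case wind = True: the conjunct !wind <-> (wind || net) becomes !True <-> (True || net) = False.
Case wind = False: the formula simplifies to (!net && !cache) && net.
  net = True: the conjunct !net is False.
  net = False: the conjunct net is False.
Both cases fail — unsatisfiable.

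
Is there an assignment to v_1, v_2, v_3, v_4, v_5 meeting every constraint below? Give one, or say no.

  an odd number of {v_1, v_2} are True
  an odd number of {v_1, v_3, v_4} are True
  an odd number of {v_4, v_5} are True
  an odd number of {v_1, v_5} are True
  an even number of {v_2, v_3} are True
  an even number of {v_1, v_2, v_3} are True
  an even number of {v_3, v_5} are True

v_1=F, v_2=T, v_3=T, v_4=F, v_5=T

{v_1, v_2}: 1 true → odd ✓
{v_1, v_3, v_4}: 1 true → odd ✓
{v_4, v_5}: 1 true → odd ✓
{v_1, v_5}: 1 true → odd ✓
{v_2, v_3}: 2 true → even ✓
{v_1, v_2, v_3}: 2 true → even ✓
{v_3, v_5}: 2 true → even ✓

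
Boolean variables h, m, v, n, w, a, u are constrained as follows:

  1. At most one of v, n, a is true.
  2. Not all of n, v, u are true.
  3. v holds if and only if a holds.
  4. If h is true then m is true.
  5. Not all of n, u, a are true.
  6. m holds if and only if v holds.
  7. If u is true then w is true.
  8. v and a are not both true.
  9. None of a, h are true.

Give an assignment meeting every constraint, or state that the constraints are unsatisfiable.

h = False, m = False, v = False, n = False, w = True, a = False, u = True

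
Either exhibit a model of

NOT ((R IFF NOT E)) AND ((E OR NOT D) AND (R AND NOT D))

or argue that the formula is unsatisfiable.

E=T, D=F, R=T

  NOT ((R IFF NOT E)) = True
    R IFF NOT E = False
      NOT E = False
  (E OR NOT D) AND (R AND NOT D) = True
    E OR NOT D = True
      NOT D = True
    R AND NOT D = True
      NOT D = True
Both conjuncts True, so the formula holds.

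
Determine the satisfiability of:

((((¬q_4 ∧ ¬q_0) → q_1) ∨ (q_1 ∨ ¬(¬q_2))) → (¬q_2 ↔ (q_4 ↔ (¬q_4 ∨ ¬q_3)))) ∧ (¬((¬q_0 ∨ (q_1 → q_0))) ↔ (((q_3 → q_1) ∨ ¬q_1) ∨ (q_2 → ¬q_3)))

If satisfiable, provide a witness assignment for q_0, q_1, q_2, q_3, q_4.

The conjunct ¬((¬q_0 ∨ (q_1 → q_0))) ↔ (((q_3 → q_1) ∨ ¬q_1) ∨ (q_2 → ¬q_3)) is unsatisfiable on its own:
  q_1 = True: simplifies to ¬((¬q_0 ∨ q_0)).
    q_0 = True: this becomes ¬((False ∨ True)) = False.
    q_0 = False: this becomes ¬((True ∨ False)) = False.
  q_1 = False: this becomes ¬True ↔ (True ∨ (q_2 → ¬q_3)) = False.
So the whole conjunction is unsatisfiable.

No satisfying assignment exists.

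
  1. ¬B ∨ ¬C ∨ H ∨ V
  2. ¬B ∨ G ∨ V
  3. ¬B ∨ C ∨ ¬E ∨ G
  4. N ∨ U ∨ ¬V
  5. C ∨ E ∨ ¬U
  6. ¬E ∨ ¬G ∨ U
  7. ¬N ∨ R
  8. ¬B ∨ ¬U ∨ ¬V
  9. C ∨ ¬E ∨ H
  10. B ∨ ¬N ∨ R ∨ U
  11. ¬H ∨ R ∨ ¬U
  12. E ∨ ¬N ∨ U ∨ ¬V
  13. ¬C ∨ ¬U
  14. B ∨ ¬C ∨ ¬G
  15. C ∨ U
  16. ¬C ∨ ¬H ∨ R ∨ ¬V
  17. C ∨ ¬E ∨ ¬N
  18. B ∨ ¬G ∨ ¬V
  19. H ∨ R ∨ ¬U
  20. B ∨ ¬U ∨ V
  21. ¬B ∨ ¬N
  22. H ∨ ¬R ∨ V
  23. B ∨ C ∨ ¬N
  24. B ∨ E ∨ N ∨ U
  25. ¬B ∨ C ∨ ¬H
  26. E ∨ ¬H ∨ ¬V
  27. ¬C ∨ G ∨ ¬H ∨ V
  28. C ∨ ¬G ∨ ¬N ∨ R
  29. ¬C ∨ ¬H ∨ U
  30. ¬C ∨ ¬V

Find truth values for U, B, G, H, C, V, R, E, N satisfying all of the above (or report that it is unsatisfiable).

U = False, B = False, G = False, H = False, C = True, V = False, R = False, E = True, N = False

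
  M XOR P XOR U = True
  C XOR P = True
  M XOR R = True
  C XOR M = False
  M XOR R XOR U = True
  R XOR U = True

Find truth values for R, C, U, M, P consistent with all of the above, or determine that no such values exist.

R: True, C: False, U: False, M: False, P: True

M XOR P XOR U = F XOR T XOR F = True ✓
C XOR P = F XOR T = True ✓
M XOR R = F XOR T = True ✓
C XOR M = F XOR F = False ✓
M XOR R XOR U = F XOR T XOR F = True ✓
R XOR U = T XOR F = True ✓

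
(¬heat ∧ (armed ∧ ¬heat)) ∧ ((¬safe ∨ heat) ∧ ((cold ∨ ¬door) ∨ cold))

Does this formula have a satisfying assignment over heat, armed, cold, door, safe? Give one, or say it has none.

heat=F, armed=T, cold=F, door=F, safe=F

  ¬heat ∧ (armed ∧ ¬heat) = True
    ¬heat = True
    armed ∧ ¬heat = True
      ¬heat = True
  (¬safe ∨ heat) ∧ ((cold ∨ ¬door) ∨ cold) = True
    ¬safe ∨ heat = True
      ¬safe = True
    (cold ∨ ¬door) ∨ cold = True
      cold ∨ ¬door = True
        ¬door = True
Both conjuncts True, so the formula holds.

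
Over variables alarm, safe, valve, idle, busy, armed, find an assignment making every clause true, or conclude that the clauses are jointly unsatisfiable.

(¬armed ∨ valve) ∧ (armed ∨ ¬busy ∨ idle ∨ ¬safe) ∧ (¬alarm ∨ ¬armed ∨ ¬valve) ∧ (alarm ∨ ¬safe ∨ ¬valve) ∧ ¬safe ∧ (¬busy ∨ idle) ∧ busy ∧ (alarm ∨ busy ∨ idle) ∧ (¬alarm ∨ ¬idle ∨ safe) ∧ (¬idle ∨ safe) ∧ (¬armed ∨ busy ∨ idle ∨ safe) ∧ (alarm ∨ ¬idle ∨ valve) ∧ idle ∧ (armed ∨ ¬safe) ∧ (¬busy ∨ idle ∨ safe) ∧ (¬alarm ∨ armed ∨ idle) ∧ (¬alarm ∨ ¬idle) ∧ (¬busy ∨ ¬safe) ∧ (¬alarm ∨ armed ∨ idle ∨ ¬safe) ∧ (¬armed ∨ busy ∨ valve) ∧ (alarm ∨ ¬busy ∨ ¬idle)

UNSATISFIABLE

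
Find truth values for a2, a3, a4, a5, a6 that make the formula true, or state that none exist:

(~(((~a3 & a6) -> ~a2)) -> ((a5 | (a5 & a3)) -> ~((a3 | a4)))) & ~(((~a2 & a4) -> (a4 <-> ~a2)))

The conjunct ~(((~a2 & a4) -> (a4 <-> ~a2))) is unsatisfiable on its own:
  a2=F, a4=F: evaluates to False.
  a2=F, a4=T: evaluates to False.
  a2=T, a4=F: evaluates to False.
  a2=T, a4=T: evaluates to False.
So the whole conjunction is unsatisfiable.

Unsatisfiable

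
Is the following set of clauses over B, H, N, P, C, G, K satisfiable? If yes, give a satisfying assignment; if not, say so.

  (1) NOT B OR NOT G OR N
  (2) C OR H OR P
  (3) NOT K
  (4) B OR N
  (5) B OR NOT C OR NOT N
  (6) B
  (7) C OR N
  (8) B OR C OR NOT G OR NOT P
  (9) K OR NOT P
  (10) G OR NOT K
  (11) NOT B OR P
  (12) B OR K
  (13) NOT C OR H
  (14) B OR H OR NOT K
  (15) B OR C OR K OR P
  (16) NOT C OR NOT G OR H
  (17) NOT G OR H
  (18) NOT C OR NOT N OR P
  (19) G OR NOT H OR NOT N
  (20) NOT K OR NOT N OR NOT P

Case B = True:
  (NOT K) forces K = False.
  (K OR NOT P) forces P = False.
  Clause (NOT B OR P) is falsified — contradiction.
Case B = False:
  Clause (B) is falsified — contradiction.
Both cases fail, so the formula is unsatisfiable.

The formula is unsatisfiable.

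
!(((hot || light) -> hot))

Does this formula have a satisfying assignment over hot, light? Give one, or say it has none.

hot = False; light = True

  !(((hot || light) -> hot)) = True
    (hot || light) -> hot = False
      hot || light = True
The formula evaluates to True.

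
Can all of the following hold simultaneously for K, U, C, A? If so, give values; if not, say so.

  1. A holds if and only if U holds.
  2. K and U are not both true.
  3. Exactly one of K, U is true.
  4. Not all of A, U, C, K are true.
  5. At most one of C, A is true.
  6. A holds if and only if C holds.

K: True, U: False, C: False, A: False

  (1) A=F, U=F — same ✓
  (2) K=T, U=F — not both ✓
  (3) {K, U}: 1 true — exactly one ✓
  (4) {A, U, C, K}: 1/4 true — not all ✓
  (5) {C, A}: 0 true — at most one ✓
  (6) A=F, C=F — same ✓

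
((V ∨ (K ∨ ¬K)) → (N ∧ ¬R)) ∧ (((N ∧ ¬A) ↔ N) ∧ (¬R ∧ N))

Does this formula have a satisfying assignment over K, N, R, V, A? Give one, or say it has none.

K: False, N: True, R: False, V: False, A: False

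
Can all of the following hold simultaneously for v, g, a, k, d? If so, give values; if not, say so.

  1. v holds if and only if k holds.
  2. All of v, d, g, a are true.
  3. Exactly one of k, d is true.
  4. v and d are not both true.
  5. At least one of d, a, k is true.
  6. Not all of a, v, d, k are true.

Case d = True:
  (2) forces v = True.
  Constraint (4) is violated (v=T, d=T) — contradiction.
Case d = False:
  Constraint (2) is violated (d=F) — contradiction.
Both cases fail — unsatisfiable.

Unsatisfiable — no assignment works.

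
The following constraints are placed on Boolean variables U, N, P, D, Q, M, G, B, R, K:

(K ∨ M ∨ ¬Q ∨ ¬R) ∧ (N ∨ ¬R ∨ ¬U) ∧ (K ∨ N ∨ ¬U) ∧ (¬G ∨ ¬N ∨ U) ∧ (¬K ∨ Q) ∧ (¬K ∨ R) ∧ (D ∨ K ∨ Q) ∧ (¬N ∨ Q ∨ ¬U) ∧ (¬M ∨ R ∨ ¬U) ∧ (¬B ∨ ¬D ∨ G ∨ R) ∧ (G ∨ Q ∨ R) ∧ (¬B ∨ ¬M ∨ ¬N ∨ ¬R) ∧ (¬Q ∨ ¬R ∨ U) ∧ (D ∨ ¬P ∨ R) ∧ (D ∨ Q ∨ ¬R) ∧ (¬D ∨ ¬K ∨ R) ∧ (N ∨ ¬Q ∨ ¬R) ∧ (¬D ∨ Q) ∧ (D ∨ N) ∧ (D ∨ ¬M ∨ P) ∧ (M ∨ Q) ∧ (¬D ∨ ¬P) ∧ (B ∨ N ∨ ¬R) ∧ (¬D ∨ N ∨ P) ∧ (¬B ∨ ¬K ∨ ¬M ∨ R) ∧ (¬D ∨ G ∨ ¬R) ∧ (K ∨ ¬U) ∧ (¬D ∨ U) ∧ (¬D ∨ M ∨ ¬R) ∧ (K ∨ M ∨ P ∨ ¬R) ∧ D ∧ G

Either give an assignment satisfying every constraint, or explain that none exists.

Unit clause (D) forces D = True.
Unit clause (G) forces G = True.
In (¬D ∨ Q) only Q is left, so Q = True.
In (¬D ∨ ¬P) only ¬P is left, so P = False.
In (¬D ∨ N ∨ P) only N is left, so N = True.
In (¬D ∨ U) only U is left, so U = True.
In (K ∨ ¬U) only K is left, so K = True.
In (¬K ∨ R) only R is left, so R = True.
In (¬D ∨ M ∨ ¬R) only M is left, so M = True.
In (¬B ∨ ¬M ∨ ¬N ∨ ¬R) only ¬B is left, so B = False.
All clauses satisfied.

U = True, N = True, P = False, D = True, Q = True, M = True, G = True, B = False, R = True, K = True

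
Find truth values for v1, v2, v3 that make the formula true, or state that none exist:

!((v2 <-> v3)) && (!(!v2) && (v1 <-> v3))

v1=F, v2=T, v3=F

  !((v2 <-> v3)) = True
    v2 <-> v3 = False
  !(!v2) && (v1 <-> v3) = True
    !(!v2) = True
      !v2 = False
    v1 <-> v3 = True
Both conjuncts True, so the formula holds.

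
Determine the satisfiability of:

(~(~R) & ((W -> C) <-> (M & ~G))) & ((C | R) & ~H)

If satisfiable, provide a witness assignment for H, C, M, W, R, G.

H = False; C = False; M = True; W = True; R = True; G = True

  ~(~R) & ((W -> C) <-> (M & ~G)) = True
    ~(~R) = True
      ~R = False
    (W -> C) <-> (M & ~G) = True
      W -> C = False
      M & ~G = False
        ~G = False
  (C | R) & ~H = True
    C | R = True
    ~H = True
Both conjuncts True, so the formula holds.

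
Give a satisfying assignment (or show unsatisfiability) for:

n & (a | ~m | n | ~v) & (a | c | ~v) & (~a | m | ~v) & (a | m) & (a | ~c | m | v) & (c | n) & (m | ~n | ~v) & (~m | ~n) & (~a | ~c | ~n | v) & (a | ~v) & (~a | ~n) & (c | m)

Unsatisfiable — no assignment works.

Case n = True:
  (~m | ~n) forces m = False.
  (a | m) forces a = True.
  Clause (~a | ~n) is falsified — contradiction.
Case n = False:
  Clause (n) is falsified — contradiction.
Both cases fail, so the formula is unsatisfiable.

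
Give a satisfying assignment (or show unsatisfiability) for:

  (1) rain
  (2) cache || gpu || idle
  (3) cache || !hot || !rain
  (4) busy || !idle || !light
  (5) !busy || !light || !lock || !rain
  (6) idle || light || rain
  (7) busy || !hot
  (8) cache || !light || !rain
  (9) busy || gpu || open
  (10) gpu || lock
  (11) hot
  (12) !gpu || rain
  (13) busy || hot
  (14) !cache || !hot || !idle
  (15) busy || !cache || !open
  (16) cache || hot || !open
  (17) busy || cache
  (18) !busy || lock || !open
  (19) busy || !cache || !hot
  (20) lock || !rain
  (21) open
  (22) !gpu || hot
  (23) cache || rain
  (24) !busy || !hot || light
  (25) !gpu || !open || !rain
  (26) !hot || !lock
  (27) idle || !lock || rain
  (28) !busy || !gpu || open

Case lock = True:
  (rain) forces rain = True.
  (hot) forces hot = True.
  Clause (!hot || !lock) is falsified — contradiction.
Case lock = False:
  (rain) forces rain = True.
  Clause (lock || !rain) is falsified — contradiction.
Both cases fail, so the formula is unsatisfiable.

Unsatisfiable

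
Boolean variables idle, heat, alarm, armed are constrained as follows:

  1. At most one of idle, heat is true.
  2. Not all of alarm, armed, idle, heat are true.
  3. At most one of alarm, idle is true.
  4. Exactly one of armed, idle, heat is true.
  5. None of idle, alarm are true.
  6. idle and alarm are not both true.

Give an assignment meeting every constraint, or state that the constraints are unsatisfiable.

idle: False, heat: True, alarm: False, armed: False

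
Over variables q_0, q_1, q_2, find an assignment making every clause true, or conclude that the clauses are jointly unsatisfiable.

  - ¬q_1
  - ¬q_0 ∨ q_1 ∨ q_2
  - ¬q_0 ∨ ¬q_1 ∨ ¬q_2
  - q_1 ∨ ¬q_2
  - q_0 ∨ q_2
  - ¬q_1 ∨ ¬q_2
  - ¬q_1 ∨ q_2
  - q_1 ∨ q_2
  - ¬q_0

UNSATISFIABLE

Case q_1 = True:
  Clause (¬q_1) is falsified — contradiction.
Case q_1 = False:
  (q_1 ∨ ¬q_2) forces q_2 = False.
  Clause (q_1 ∨ q_2) is falsified — contradiction.
Both cases fail, so the formula is unsatisfiable.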